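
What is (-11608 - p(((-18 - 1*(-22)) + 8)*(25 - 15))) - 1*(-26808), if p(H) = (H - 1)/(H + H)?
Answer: 3647881/240 ≈ 15200.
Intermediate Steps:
p(H) = (-1 + H)/(2*H) (p(H) = (-1 + H)/((2*H)) = (-1 + H)*(1/(2*H)) = (-1 + H)/(2*H))
(-11608 - p(((-18 - 1*(-22)) + 8)*(25 - 15))) - 1*(-26808) = (-11608 - (-1 + ((-18 - 1*(-22)) + 8)*(25 - 15))/(2*(((-18 - 1*(-22)) + 8)*(25 - 15)))) - 1*(-26808) = (-11608 - (-1 + ((-18 + 22) + 8)*10)/(2*(((-18 + 22) + 8)*10))) + 26808 = (-11608 - (-1 + (4 + 8)*10)/(2*((4 + 8)*10))) + 26808 = (-11608 - (-1 + 12*10)/(2*(12*10))) + 26808 = (-11608 - (-1 + 120)/(2*120)) + 26808 = (-11608 - 119/(2*120)) + 26808 = (-11608 - 1*119/240) + 26808 = (-11608 - 119/240) + 26808 = -2786039/240 + 26808 = 3647881/240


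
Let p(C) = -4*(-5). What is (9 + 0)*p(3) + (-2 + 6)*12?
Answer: 228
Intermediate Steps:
p(C) = 20
(9 + 0)*p(3) + (-2 + 6)*12 = (9 + 0)*20 + (-2 + 6)*12 = 9*20 + 4*12 = 180 + 48 = 228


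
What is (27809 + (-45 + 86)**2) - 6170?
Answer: 23320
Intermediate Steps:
(27809 + (-45 + 86)**2) - 6170 = (27809 + 41**2) - 6170 = (27809 + 1681) - 6170 = 29490 - 6170 = 23320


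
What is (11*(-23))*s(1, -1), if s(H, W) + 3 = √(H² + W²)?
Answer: 759 - 253*√2 ≈ 401.20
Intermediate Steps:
s(H, W) = -3 + √(H² + W²)
(11*(-23))*s(1, -1) = (11*(-23))*(-3 + √(1² + (-1)²)) = -253*(-3 + √(1 + 1)) = -253*(-3 + √2) = 759 - 253*√2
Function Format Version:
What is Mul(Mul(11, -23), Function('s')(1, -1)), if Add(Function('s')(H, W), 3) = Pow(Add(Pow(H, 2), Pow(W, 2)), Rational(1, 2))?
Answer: Add(759, Mul(-253, Pow(2, Rational(1, 2)))) ≈ 401.20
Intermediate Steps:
Function('s')(H, W) = Add(-3, Pow(Add(Pow(H, 2), Pow(W, 2)), Rational(1, 2)))
Mul(Mul(11, -23), Function('s')(1, -1)) = Mul(Mul(11, -23), Add(-3, Pow(Add(Pow(1, 2), Pow(-1, 2)), Rational(1, 2)))) = Mul(-253, Add(-3, Pow(Add(1, 1), Rational(1, 2)))) = Mul(-253, Add(-3, Pow(2, Rational(1, 2)))) = Add(759, Mul(-253, Pow(2, Rational(1, 2))))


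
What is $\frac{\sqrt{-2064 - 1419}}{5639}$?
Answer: $\frac{9 i \sqrt{43}}{5639} \approx 0.010466 i$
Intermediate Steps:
$\frac{\sqrt{-2064 - 1419}}{5639} = \sqrt{-3483} \cdot \frac{1}{5639} = 9 i \sqrt{43} \cdot \frac{1}{5639} = \frac{9 i \sqrt{43}}{5639}$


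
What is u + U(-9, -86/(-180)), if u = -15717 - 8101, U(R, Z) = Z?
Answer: -2143577/90 ≈ -23818.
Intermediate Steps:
u = -23818
u + U(-9, -86/(-180)) = -23818 - 86/(-180) = -23818 - 86*(-1/180) = -23818 + 43/90 = -2143577/90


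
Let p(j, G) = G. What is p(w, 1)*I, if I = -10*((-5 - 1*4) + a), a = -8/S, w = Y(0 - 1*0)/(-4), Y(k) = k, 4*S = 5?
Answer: 154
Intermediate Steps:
S = 5/4 (S = (¼)*5 = 5/4 ≈ 1.2500)
w = 0 (w = (0 - 1*0)/(-4) = (0 + 0)*(-¼) = 0*(-¼) = 0)
a = -32/5 (a = -8/5/4 = -8*⅘ = -32/5 ≈ -6.4000)
I = 154 (I = -10*((-5 - 1*4) - 32/5) = -10*((-5 - 4) - 32/5) = -10*(-9 - 32/5) = -10*(-77/5) = 154)
p(w, 1)*I = 1*154 = 154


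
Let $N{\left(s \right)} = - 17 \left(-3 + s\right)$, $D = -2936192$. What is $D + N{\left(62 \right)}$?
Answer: $-2937195$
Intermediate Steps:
$N{\left(s \right)} = 51 - 17 s$
$D + N{\left(62 \right)} = -2936192 + \left(51 - 1054\right) = -2936192 - 1003 = -2937195$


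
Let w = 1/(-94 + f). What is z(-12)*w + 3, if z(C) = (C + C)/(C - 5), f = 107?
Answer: 687/221 ≈ 3.1086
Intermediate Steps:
z(C) = 2*C/(-5 + C) (z(C) = (2*C)/(-5 + C) = 2*C/(-5 + C))
w = 1/13 (w = 1/(-94 + 107) = 1/13 ≈ 0.076923)
z(-12)*w + 3 = (2*(-12)/(-5 - 12))*(1/13) + 3 = (2*(-12)/(-17))*(1/13) + 3 = (2*(-12)*(-1/17))*(1/13) + 3 = (24/17)*(1/13) + 3 = 24/221 + 3 = 687/221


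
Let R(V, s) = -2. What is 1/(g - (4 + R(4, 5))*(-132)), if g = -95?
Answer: 1/169 ≈ 0.0059172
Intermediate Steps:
1/(g - (4 + R(4, 5))*(-132)) = 1/(-95 - (4 - 2)*(-132)) = 1/(-95 - 1*2*(-132)) = 1/(-95 - 2*(-132)) = 1/(-95 + 264) = 1/169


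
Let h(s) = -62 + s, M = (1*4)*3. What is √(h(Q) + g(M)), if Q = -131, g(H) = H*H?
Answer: 7*I ≈ 7.0*I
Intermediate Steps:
M = 12 (M = 4*3 = 12)
g(H) = H²
√(h(Q) + g(M)) = √((-62 - 131) + 12²) = √(-193 + 144) = √(-49) = 7*I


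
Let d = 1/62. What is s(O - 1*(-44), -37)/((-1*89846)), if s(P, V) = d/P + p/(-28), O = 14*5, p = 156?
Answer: 275645/4445220696 ≈ 6.2009e-5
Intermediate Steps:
d = 1/62 ≈ 0.016129
O = 70
s(P, V) = -39/7 + 1/(62*P) (s(P, V) = 1/(62*P) + 156/(-28) = 1/(62*P) + 156*(-1/28) = 1/(62*P) - 39/7 = -39/7 + 1/(62*P))
s(O - 1*(-44), -37)/((-1*89846)) = ((7 - 2418*(70 - 1*(-44)))/(434*(70 - 1*(-44))))/((-1*89846)) = ((7 - 2418*(70 + 44))/(434*(70 + 44)))/(-89846) = ((1/434)*(7 - 2418*114)/114)*(-1/89846) = ((1/434)*(1/114)*(7 - 275652))*(-1/89846) = ((1/434)*(1/114)*(-275645))*(-1/89846) = -275645/49476*(-1/89846) = 275645/4445220696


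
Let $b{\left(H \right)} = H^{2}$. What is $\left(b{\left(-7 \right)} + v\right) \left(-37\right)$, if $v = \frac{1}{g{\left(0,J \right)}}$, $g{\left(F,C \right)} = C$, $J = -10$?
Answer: $- \frac{18093}{10} \approx -1809.3$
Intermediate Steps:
$v = - \frac{1}{10}$ ($v = \frac{1}{-10} = - \frac{1}{10} \approx -0.1$)
$\left(b{\left(-7 \right)} + v\right) \left(-37\right) = \left(\left(-7\right)^{2} - \frac{1}{10}\right) \left(-37\right) = \left(49 - \frac{1}{10}\right) \left(-37\right) = \frac{489}{10} \left(-37\right) = - \frac{18093}{10}$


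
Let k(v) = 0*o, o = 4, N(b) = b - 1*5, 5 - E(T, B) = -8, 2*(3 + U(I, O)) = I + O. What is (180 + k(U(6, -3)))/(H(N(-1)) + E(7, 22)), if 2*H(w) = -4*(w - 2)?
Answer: 180/29 ≈ 6.2069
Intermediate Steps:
U(I, O) = -3 + I/2 + O/2 (U(I, O) = -3 + (I + O)/2 = -3 + (I/2 + O/2) = -3 + I/2 + O/2)
E(T, B) = 13 (E(T, B) = 5 - 1*(-8) = 5 + 8 = 13)
N(b) = -5 + b (N(b) = b - 5 = -5 + b)
H(w) = 4 - 2*w (H(w) = (-4*(w - 2))/2 = (-4*(-2 + w))/2 = (8 - 4*w)/2 = 4 - 2*w)
k(v) = 0 (k(v) = 0*4 = 0)
(180 + k(U(6, -3)))/(H(N(-1)) + E(7, 22)) = (180 + 0)/((4 - 2*(-5 - 1)) + 13) = 180/((4 - 2*(-6)) + 13) = 180/((4 + 12) + 13) = 180/(16 + 13) = 180/29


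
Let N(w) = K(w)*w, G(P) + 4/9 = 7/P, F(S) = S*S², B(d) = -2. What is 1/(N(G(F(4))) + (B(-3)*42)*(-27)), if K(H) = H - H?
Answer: 1/2268 ≈ 0.00044092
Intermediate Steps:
F(S) = S³
K(H) = 0
G(P) = -4/9 + 7/P
N(w) = 0 (N(w) = 0*w = 0)
1/(N(G(F(4))) + (B(-3)*42)*(-27)) = 1/(0 - 2*42*(-27)) = 1/(0 - 84*(-27)) = 1/(0 + 2268) = 1/2268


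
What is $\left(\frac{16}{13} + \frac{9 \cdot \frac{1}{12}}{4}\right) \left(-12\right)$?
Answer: $- \frac{885}{52} \approx -17.019$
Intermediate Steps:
$\left(\frac{16}{13} + \frac{9 \cdot \frac{1}{12}}{4}\right) \left(-12\right) = \left(16 \cdot \frac{1}{13} + 9 \cdot \frac{1}{12} \cdot \frac{1}{4}\right) \left(-12\right) = \left(\frac{16}{13} + \frac{3}{4} \cdot \frac{1}{4}\right) \left(-12\right) = \left(\frac{16}{13} + \frac{3}{16}\right) \left(-12\right) = \frac{295}{208} \left(-12\right) = - \frac{885}{52}$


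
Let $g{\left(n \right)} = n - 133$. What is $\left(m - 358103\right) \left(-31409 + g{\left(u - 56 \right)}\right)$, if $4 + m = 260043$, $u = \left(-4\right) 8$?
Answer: $3101764320$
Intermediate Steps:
$u = -32$
$g{\left(n \right)} = -133 + n$
$m = 260039$ ($m = -4 + 260043 = 260039$)
$\left(m - 358103\right) \left(-31409 + g{\left(u - 56 \right)}\right) = \left(260039 - 358103\right) \left(-31409 - 221\right) = - 98064 \left(-31409 - 221\right) = \left(-98064\right) \left(-31630\right) = 3101764320$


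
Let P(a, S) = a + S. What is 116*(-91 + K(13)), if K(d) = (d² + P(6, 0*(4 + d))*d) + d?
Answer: 19604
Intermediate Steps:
P(a, S) = S + a
K(d) = d² + 7*d (K(d) = (d² + (0*(4 + d) + 6)*d) + d = (d² + (0 + 6)*d) + d = (d² + 6*d) + d = d² + 7*d)
116*(-91 + K(13)) = 116*(-91 + 13*(7 + 13)) = 116*(-91 + 13*20) = 116*(-91 + 260) = 116*169 = 19604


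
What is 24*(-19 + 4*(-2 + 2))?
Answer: -456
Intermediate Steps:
24*(-19 + 4*(-2 + 2)) = 24*(-19 + 4*0) = 24*(-19 + 0) = 24*(-19) = -456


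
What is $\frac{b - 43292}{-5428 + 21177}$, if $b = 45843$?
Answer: $\frac{2551}{15749} \approx 0.16198$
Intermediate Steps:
$\frac{b - 43292}{-5428 + 21177} = \frac{45843 - 43292}{-5428 + 21177} = \frac{2551}{15749}$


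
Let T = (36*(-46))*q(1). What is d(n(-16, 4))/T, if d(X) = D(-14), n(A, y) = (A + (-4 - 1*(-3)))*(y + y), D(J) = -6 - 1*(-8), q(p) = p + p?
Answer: -1/1656 ≈ -0.00060386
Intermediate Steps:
q(p) = 2*p
D(J) = 2 (D(J) = -6 + 8 = 2)
n(A, y) = 2*y*(-1 + A) (n(A, y) = (A + (-4 + 3))*(2*y) = (A - 1)*(2*y) = (-1 + A)*(2*y) = 2*y*(-1 + A))
d(X) = 2
T = -3312 (T = (36*(-46))*(2*1) = -1656*2 = -3312)
d(n(-16, 4))/T = 2/(-3312) = 2*(-1/3312) = -1/1656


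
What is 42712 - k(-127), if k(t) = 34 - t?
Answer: 42551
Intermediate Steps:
42712 - k(-127) = 42712 - (34 - 1*(-127)) = 42712 - (34 + 127) = 42712 - 1*161 = 42712 - 161 = 42551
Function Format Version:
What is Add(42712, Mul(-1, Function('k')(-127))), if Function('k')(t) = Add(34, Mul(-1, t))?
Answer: 42551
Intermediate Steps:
Add(42712, Mul(-1, Function('k')(-127))) = Add(42712, Mul(-1, Add(34, Mul(-1, -127)))) = Add(42712, Mul(-1, Add(34, 127))) = Add(42712, Mul(-1, 161)) = Add(42712, -161) = 42551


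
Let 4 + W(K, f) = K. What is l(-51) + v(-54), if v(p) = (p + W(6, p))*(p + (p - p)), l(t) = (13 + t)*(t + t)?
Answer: 6684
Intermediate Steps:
W(K, f) = -4 + K
l(t) = 2*t*(13 + t) (l(t) = (13 + t)*(2*t) = 2*t*(13 + t))
v(p) = p*(2 + p) (v(p) = (p + (-4 + 6))*(p + (p - p)) = (p + 2)*(p + 0) = (2 + p)*p = p*(2 + p))
l(-51) + v(-54) = 2*(-51)*(13 - 51) - 54*(2 - 54) = 2*(-51)*(-38) - 54*(-52) = 3876 + 2808 = 6684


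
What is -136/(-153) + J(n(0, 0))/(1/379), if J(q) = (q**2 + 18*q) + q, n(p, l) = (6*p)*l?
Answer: 8/9 ≈ 0.88889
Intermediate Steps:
n(p, l) = 6*l*p
J(q) = q**2 + 19*q
-136/(-153) + J(n(0, 0))/(1/379) = -136/(-153) + ((6*0*0)*(19 + 6*0*0))/(1/379) = -136*(-1/153) + (0*(19 + 0))/(1/379) = 8/9 + (0*19)*379 = 8/9 + 0*379 = 8/9 + 0 = 8/9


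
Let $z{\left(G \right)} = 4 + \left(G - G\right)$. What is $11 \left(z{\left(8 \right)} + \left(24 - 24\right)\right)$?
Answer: $44$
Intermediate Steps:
$z{\left(G \right)} = 4$ ($z{\left(G \right)} = 4 + 0 = 4$)
$11 \left(z{\left(8 \right)} + \left(24 - 24\right)\right) = 11 \left(4 + \left(24 - 24\right)\right) = 11 \left(4 + 0\right) = 11 \cdot 4 = 44$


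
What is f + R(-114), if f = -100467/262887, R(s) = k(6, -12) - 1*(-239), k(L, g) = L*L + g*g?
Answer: 36683062/87629 ≈ 418.62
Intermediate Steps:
k(L, g) = L² + g²
R(s) = 419 (R(s) = (6² + (-12)²) - 1*(-239) = (36 + 144) + 239 = 180 + 239 = 419)
f = -33489/87629 (f = -100467*1/262887 = -33489/87629 ≈ -0.38217)
f + R(-114) = -33489/87629 + 419 = 36683062/87629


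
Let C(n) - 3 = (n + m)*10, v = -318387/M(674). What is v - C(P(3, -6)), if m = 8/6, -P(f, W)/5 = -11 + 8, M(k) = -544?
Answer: 683705/1632 ≈ 418.94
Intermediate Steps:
P(f, W) = 15 (P(f, W) = -5*(-11 + 8) = -5*(-3) = 15)
v = 318387/544 (v = -318387/(-544) = -318387*(-1/544) = 318387/544 ≈ 585.27)
m = 4/3 (m = 8*(⅙) = 4/3 ≈ 1.3333)
C(n) = 49/3 + 10*n (C(n) = 3 + (n + 4/3)*10 = 3 + (4/3 + n)*10 = 3 + (40/3 + 10*n) = 49/3 + 10*n)
v - C(P(3, -6)) = 318387/544 - (49/3 + 10*15) = 318387/544 - (49/3 + 150) = 318387/544 - 1*499/3 = 318387/544 - 499/3 = 683705/1632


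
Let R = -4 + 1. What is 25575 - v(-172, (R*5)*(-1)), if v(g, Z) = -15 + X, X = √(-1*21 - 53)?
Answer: 25590 - I*√74 ≈ 25590.0 - 8.6023*I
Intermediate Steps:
R = -3
X = I*√74 (X = √(-21 - 53) = √(-74) = I*√74 ≈ 8.6023*I)
v(g, Z) = -15 + I*√74
25575 - v(-172, (R*5)*(-1)) = 25575 - (-15 + I*√74) = 25575 + (15 - I*√74) = 25590 - I*√74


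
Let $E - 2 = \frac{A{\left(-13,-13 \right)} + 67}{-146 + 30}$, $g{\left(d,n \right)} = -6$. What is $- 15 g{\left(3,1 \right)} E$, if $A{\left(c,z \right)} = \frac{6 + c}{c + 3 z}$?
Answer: $\frac{385785}{3016} \approx 127.91$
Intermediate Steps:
$A{\left(c,z \right)} = \frac{6 + c}{c + 3 z}$
$E = \frac{8573}{6032}$ ($E = 2 + \frac{\frac{6 - 13}{-13 + 3 \left(-13\right)} + 67}{-146 + 30} = 2 + \frac{\frac{1}{-13 - 39} \left(-7\right) + 67}{-116} = 2 + \left(\frac{1}{-52} \left(-7\right) + 67\right) \left(- \frac{1}{116}\right) = 2 + \left(\left(- \frac{1}{52}\right) \left(-7\right) + 67\right) \left(- \frac{1}{116}\right) = 2 + \left(\frac{7}{52} + 67\right) \left(- \frac{1}{116}\right) = 2 + \frac{3491}{52} \left(- \frac{1}{116}\right) = 2 - \frac{3491}{6032} = \frac{8573}{6032} \approx 1.4213$)
$- 15 g{\left(3,1 \right)} E = \left(-15\right) \left(-6\right) \frac{8573}{6032} = 90 \cdot \frac{8573}{6032} = \frac{385785}{3016}$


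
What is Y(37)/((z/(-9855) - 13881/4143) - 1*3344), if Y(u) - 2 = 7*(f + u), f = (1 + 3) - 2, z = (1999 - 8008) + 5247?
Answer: -1247560875/15185189161 ≈ -0.082156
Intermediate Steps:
z = -762 (z = -6009 + 5247 = -762)
f = 2 (f = 4 - 2 = 2)
Y(u) = 16 + 7*u (Y(u) = 2 + 7*(2 + u) = 2 + (14 + 7*u) = 16 + 7*u)
Y(37)/((z/(-9855) - 13881/4143) - 1*3344) = (16 + 7*37)/((-762/(-9855) - 13881/4143) - 1*3344) = (16 + 259)/((-762*(-1/9855) - 13881*1/4143) - 3344) = 275/((254/3285 - 4627/1381) - 3344) = 275/(-14848921/4536585 - 3344) = 275/(-15185189161/4536585) = 275*(-4536585/15185189161) = -1247560875/15185189161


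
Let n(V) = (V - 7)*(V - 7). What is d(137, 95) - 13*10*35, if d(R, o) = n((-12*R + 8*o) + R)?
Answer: 563966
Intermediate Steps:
n(V) = (-7 + V)² (n(V) = (-7 + V)*(-7 + V) = (-7 + V)²)
d(R, o) = (-7 - 11*R + 8*o)² (d(R, o) = (-7 + ((-12*R + 8*o) + R))² = (-7 + (-11*R + 8*o))² = (-7 - 11*R + 8*o)²)
d(137, 95) - 13*10*35 = (7 - 8*95 + 11*137)² - 13*10*35 = (7 - 760 + 1507)² - 130*35 = 754² - 1*4550 = 568516 - 4550 = 563966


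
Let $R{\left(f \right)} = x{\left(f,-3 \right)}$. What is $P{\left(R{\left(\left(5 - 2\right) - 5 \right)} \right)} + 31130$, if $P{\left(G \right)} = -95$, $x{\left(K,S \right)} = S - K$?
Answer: $31035$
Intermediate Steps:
$R{\left(f \right)} = -3 - f$
$P{\left(R{\left(\left(5 - 2\right) - 5 \right)} \right)} + 31130 = -95 + 31130 = 31035$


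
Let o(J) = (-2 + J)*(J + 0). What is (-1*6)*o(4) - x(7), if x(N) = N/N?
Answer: -49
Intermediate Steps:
x(N) = 1
o(J) = J*(-2 + J) (o(J) = (-2 + J)*J = J*(-2 + J))
(-1*6)*o(4) - x(7) = (-1*6)*(4*(-2 + 4)) - 1*1 = -24*2 - 1 = -6*8 - 1 = -48 - 1 = -49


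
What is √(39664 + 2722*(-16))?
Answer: 36*I*√3 ≈ 62.354*I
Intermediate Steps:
√(39664 + 2722*(-16)) = √(39664 - 43552) = √(-3888) = 36*I*√3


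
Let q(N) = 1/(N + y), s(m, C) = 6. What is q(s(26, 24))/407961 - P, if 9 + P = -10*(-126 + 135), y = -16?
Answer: 403881389/4079610 ≈ 99.000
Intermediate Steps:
q(N) = 1/(-16 + N) (q(N) = 1/(N - 16) = 1/(-16 + N))
P = -99 (P = -9 - 10*(-126 + 135) = -9 - 10*9 = -9 - 90 = -99)
q(s(26, 24))/407961 - P = 1/((-16 + 6)*407961) - 1*(-99) = (1/407961)/(-10) + 99 = -⅒*1/407961 + 99 = -1/4079610 + 99 = 403881389/4079610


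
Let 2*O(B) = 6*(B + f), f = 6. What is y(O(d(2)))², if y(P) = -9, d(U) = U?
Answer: 81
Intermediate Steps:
O(B) = 18 + 3*B (O(B) = (6*(B + 6))/2 = (6*(6 + B))/2 = (36 + 6*B)/2 = 18 + 3*B)
y(O(d(2)))² = (-9)² = 81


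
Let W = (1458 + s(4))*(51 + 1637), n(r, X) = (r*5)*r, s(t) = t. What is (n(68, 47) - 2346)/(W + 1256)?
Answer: 10387/1234556 ≈ 0.0084136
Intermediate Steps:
n(r, X) = 5*r² (n(r, X) = (5*r)*r = 5*r²)
W = 2467856 (W = (1458 + 4)*(51 + 1637) = 1462*1688 = 2467856)
(n(68, 47) - 2346)/(W + 1256) = (5*68² - 2346)/(2467856 + 1256) = (5*4624 - 2346)/2469112 = (23120 - 2346)*(1/2469112) = 20774*(1/2469112) = 10387/1234556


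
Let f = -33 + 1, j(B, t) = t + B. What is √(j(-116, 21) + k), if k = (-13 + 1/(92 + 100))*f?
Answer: 5*√462/6 ≈ 17.912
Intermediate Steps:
j(B, t) = B + t
f = -32
k = 2495/6 (k = (-13 + 1/(92 + 100))*(-32) = (-13 + 1/192)*(-32) = -2495/192*(-32) = 2495/6 ≈ 415.83)
√(j(-116, 21) + k) = √((-116 + 21) + 2495/6) = √(-95 + 2495/6) = √(1925/6) = 5*√462/6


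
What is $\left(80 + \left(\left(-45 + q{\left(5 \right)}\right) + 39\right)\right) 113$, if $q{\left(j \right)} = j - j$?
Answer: $8362$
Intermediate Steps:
$q{\left(j \right)} = 0$
$\left(80 + \left(\left(-45 + q{\left(5 \right)}\right) + 39\right)\right) 113 = \left(80 + \left(\left(-45 + 0\right) + 39\right)\right) 113 = \left(80 + \left(-45 + 39\right)\right) 113 = \left(80 - 6\right) 113 = 74 \cdot 113 = 8362$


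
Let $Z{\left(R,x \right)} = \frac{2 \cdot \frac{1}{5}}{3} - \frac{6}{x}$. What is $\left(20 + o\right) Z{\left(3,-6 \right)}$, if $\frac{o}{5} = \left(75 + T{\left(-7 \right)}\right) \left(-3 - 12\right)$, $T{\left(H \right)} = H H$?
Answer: $- \frac{31552}{3} \approx -10517.0$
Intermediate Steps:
$T{\left(H \right)} = H^{2}$
$Z{\left(R,x \right)} = \frac{2}{15} - \frac{6}{x}$ ($Z{\left(R,x \right)} = 2 \cdot \frac{1}{5} \cdot \frac{1}{3} - \frac{6}{x} = \frac{2}{5} \cdot \frac{1}{3} - \frac{6}{x} = \frac{2}{15} - \frac{6}{x}$)
$o = -9300$ ($o = 5 \left(75 + \left(-7\right)^{2}\right) \left(-3 - 12\right) = 5 \left(75 + 49\right) \left(-15\right) = 5 \cdot 124 \left(-15\right) = 5 \left(-1860\right) = -9300$)
$\left(20 + o\right) Z{\left(3,-6 \right)} = \left(20 - 9300\right) \left(\frac{2}{15} - \frac{6}{-6}\right) = - 9280 \left(\frac{2}{15} - -1\right) = - 9280 \left(\frac{2}{15} + 1\right) = \left(-9280\right) \frac{17}{15} = - \frac{31552}{3}$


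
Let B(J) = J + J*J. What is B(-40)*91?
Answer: 141960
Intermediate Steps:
B(J) = J + J²
B(-40)*91 = -40*(1 - 40)*91 = -40*(-39)*91 = 1560*91 = 141960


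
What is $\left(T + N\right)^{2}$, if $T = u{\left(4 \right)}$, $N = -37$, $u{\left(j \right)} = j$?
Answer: $1089$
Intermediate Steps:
$T = 4$
$\left(T + N\right)^{2} = \left(4 - 37\right)^{2} = \left(-33\right)^{2} = 1089$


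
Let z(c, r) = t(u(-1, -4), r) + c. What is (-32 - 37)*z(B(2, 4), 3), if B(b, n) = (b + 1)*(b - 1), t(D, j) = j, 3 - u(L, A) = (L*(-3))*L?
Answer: -414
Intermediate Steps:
u(L, A) = 3 + 3*L² (u(L, A) = 3 - L*(-3)*L = 3 - (-3*L)*L = 3 - (-3)*L² = 3 + 3*L²)
B(b, n) = (1 + b)*(-1 + b)
z(c, r) = c + r (z(c, r) = r + c = c + r)
(-32 - 37)*z(B(2, 4), 3) = (-32 - 37)*((-1 + 2²) + 3) = -69*((-1 + 4) + 3) = -69*(3 + 3) = -69*6 = -414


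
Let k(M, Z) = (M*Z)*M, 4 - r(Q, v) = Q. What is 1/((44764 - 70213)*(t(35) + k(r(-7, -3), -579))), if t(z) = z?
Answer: 1/1782040776 ≈ 5.6115e-10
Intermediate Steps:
r(Q, v) = 4 - Q
k(M, Z) = Z*M²
1/((44764 - 70213)*(t(35) + k(r(-7, -3), -579))) = 1/((44764 - 70213)*(35 - 579*(4 - 1*(-7))²)) = 1/(-25449*(35 - 579*(4 + 7)²)) = 1/(-25449*(35 - 579*11²)) = 1/(-25449*(35 - 579*121)) = 1/(-25449*(35 - 70059)) = 1/(-25449*(-70024)) = 1/1782040776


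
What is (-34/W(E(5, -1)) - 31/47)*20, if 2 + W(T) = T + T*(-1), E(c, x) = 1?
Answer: 15360/47 ≈ 326.81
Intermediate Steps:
W(T) = -2 (W(T) = -2 + (T + T*(-1)) = -2 + (T - T) = -2 + 0 = -2)
(-34/W(E(5, -1)) - 31/47)*20 = (-34/(-2) - 31/47)*20 = (-34*(-1/2) - 31*1/47)*20 = (17 - 31/47)*20 = (768/47)*20 = 15360/47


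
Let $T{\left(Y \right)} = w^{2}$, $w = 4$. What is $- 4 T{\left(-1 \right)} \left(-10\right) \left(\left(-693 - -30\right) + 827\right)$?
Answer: $104960$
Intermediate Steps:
$T{\left(Y \right)} = 16$ ($T{\left(Y \right)} = 4^{2} = 16$)
$- 4 T{\left(-1 \right)} \left(-10\right) \left(\left(-693 - -30\right) + 827\right) = \left(-4\right) 16 \left(-10\right) \left(\left(-693 - -30\right) + 827\right) = \left(-64\right) \left(-10\right) \left(\left(-693 + 30\right) + 827\right) = 640 \left(-663 + 827\right) = 640 \cdot 164 = 104960$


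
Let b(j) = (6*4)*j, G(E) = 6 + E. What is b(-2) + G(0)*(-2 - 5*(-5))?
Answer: 90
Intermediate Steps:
b(j) = 24*j
b(-2) + G(0)*(-2 - 5*(-5)) = 24*(-2) + (6 + 0)*(-2 - 5*(-5)) = -48 + 6*(-2 + 25) = -48 + 6*23 = -48 + 138 = 90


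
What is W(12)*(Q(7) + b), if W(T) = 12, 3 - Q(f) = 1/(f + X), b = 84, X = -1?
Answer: 1042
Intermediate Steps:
Q(f) = 3 - 1/(-1 + f) (Q(f) = 3 - 1/(f - 1) = 3 - 1/(-1 + f))
W(12)*(Q(7) + b) = 12*((-4 + 3*7)/(-1 + 7) + 84) = 12*((-4 + 21)/6 + 84) = 12*((⅙)*17 + 84) = 12*(17/6 + 84) = 12*(521/6) = 1042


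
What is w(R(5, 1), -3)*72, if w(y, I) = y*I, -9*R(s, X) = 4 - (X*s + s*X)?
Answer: -144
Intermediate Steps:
R(s, X) = -4/9 + 2*X*s/9 (R(s, X) = -(4 - (X*s + s*X))/9 = -(4 - (X*s + X*s))/9 = -(4 - 2*X*s)/9 = -4/9 + 2*X*s/9)
w(y, I) = I*y
w(R(5, 1), -3)*72 = -3*(-4/9 + (2/9)*1*5)*72 = -3*(-4/9 + 10/9)*72 = -3*2/3*72 = -2*72 = -144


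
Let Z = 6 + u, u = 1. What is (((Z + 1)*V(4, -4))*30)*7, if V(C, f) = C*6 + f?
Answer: 33600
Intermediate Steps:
Z = 7 (Z = 6 + 1 = 7)
V(C, f) = f + 6*C (V(C, f) = 6*C + f = f + 6*C)
(((Z + 1)*V(4, -4))*30)*7 = (((7 + 1)*(-4 + 6*4))*30)*7 = ((8*(-4 + 24))*30)*7 = ((8*20)*30)*7 = (160*30)*7 = 4800*7 = 33600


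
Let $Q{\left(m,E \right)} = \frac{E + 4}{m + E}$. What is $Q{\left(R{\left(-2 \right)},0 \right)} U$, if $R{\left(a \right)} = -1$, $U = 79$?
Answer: $-316$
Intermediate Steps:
$Q{\left(m,E \right)} = \frac{4 + E}{E + m}$
$Q{\left(R{\left(-2 \right)},0 \right)} U = \frac{4 + 0}{0 - 1} \cdot 79 = \frac{1}{-1} \cdot 4 \cdot 79 = \left(-1\right) 4 \cdot 79 = \left(-4\right) 79 = -316$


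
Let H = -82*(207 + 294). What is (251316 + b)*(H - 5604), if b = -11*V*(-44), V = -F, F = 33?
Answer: -10987269984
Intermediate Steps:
V = -33 (V = -1*33 = -33)
b = -15972 (b = -11*(-33)*(-44) = 363*(-44) = -15972)
H = -41082 (H = -82*501 = -41082)
(251316 + b)*(H - 5604) = (251316 - 15972)*(-41082 - 5604) = 235344*(-46686) = -10987269984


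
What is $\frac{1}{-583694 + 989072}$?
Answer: $\frac{1}{405378} \approx 2.4668 \cdot 10^{-6}$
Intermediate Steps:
$\frac{1}{-583694 + 989072} = \frac{1}{405378}$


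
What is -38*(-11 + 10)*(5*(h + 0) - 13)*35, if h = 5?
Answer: 15960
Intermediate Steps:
-38*(-11 + 10)*(5*(h + 0) - 13)*35 = -38*(-11 + 10)*(5*(5 + 0) - 13)*35 = -(-38)*(5*5 - 13)*35 = -(-38)*(25 - 13)*35 = -(-38)*12*35 = -38*(-12)*35 = 456*35 = 15960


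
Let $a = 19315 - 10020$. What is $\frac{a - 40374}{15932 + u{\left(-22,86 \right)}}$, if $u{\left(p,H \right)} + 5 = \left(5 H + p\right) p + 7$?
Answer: $- \frac{31079}{6958} \approx -4.4667$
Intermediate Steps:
$u{\left(p,H \right)} = 2 + p \left(p + 5 H\right)$ ($u{\left(p,H \right)} = -5 + \left(\left(5 H + p\right) p + 7\right) = -5 + \left(\left(p + 5 H\right) p + 7\right) = -5 + \left(p \left(p + 5 H\right) + 7\right) = -5 + \left(7 + p \left(p + 5 H\right)\right) = 2 + p \left(p + 5 H\right)$)
$a = 9295$ ($a = 19315 - 10020 = 9295$)
$\frac{a - 40374}{15932 + u{\left(-22,86 \right)}} = \frac{9295 - 40374}{15932 + \left(2 + \left(-22\right)^{2} + 5 \cdot 86 \left(-22\right)\right)} = - \frac{31079}{15932 + \left(2 + 484 - 9460\right)} = - \frac{31079}{15932 - 8974} = - \frac{31079}{6958}$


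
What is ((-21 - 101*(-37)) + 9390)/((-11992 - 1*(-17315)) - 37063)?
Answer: -6553/15870 ≈ -0.41292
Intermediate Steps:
((-21 - 101*(-37)) + 9390)/((-11992 - 1*(-17315)) - 37063) = ((-21 + 3737) + 9390)/((-11992 + 17315) - 37063) = (3716 + 9390)/(5323 - 37063) = 13106/(-31740) = 13106*(-1/31740) = -6553/15870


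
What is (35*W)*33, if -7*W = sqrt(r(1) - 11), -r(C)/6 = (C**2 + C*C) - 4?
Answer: -165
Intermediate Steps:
r(C) = 24 - 12*C**2 (r(C) = -6*((C**2 + C*C) - 4) = -6*((C**2 + C**2) - 4) = -6*(2*C**2 - 4) = -6*(-4 + 2*C**2) = 24 - 12*C**2)
W = -1/7 (W = -sqrt((24 - 12*1**2) - 11)/7 = -sqrt((24 - 12*1) - 11)/7 = -sqrt((24 - 12) - 11)/7 = -sqrt(12 - 11)/7 = -sqrt(1)/7 = -1/7*1 = -1/7 ≈ -0.14286)
(35*W)*33 = (35*(-1/7))*33 = -5*33 = -165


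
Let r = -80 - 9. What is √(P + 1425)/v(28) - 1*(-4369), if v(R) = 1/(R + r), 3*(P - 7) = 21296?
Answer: 4369 - 122*√19194/3 ≈ -1265.1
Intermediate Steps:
r = -89
P = 21317/3 (P = 7 + (⅓)*21296 = 7 + 21296/3 = 21317/3 ≈ 7105.7)
v(R) = 1/(-89 + R) (v(R) = 1/(R - 89) = 1/(-89 + R))
√(P + 1425)/v(28) - 1*(-4369) = √(21317/3 + 1425)/(1/(-89 + 28)) - 1*(-4369) = √(25592/3)/(1/(-61)) + 4369 = (2*√19194/3)/(-1/61) + 4369 = (2*√19194/3)*(-61) + 4369 = -122*√19194/3 + 4369 = 4369 - 122*√19194/3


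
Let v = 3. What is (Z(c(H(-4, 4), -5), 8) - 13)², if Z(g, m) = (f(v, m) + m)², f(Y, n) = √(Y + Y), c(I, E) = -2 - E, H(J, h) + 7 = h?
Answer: 4785 + 1824*√6 ≈ 9252.9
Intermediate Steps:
H(J, h) = -7 + h
f(Y, n) = √2*√Y (f(Y, n) = √(2*Y) = √2*√Y)
Z(g, m) = (m + √6)² (Z(g, m) = (√2*√3 + m)² = (√6 + m)² = (m + √6)²)
(Z(c(H(-4, 4), -5), 8) - 13)² = ((8 + √6)² - 13)² = (-13 + (8 + √6)²)²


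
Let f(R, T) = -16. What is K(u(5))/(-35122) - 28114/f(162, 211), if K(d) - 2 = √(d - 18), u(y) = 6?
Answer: 246854969/140488 - I*√3/17561 ≈ 1757.1 - 9.8631e-5*I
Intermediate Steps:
K(d) = 2 + √(-18 + d) (K(d) = 2 + √(d - 18) = 2 + √(-18 + d))
K(u(5))/(-35122) - 28114/f(162, 211) = (2 + √(-18 + 6))/(-35122) - 28114/(-16) = (2 + √(-12))*(-1/35122) - 28114*(-1/16) = (2 + 2*I*√3)*(-1/35122) + 14057/8 = (-1/17561 - I*√3/17561) + 14057/8 = 246854969/140488 - I*√3/17561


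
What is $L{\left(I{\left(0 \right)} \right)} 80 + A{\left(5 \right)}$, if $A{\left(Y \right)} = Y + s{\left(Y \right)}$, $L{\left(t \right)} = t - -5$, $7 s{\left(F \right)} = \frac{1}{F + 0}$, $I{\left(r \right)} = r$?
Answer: $\frac{14176}{35} \approx 405.03$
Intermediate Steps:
$s{\left(F \right)} = \frac{1}{7 F}$ ($s{\left(F \right)} = \frac{1}{7 \left(F + 0\right)} = \frac{1}{7 F}$)
$L{\left(t \right)} = 5 + t$ ($L{\left(t \right)} = t + 5 = 5 + t$)
$A{\left(Y \right)} = Y + \frac{1}{7 Y}$
$L{\left(I{\left(0 \right)} \right)} 80 + A{\left(5 \right)} = \left(5 + 0\right) 80 + \left(5 + \frac{1}{7 \cdot 5}\right) = 5 \cdot 80 + \left(5 + \frac{1}{7} \cdot \frac{1}{5}\right) = 400 + \left(5 + \frac{1}{35}\right) = 400 + \frac{176}{35} = \frac{14176}{35}$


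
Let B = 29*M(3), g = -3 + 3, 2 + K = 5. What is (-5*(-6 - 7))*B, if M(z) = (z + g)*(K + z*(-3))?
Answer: -33930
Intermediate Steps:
K = 3 (K = -2 + 5 = 3)
g = 0
M(z) = z*(3 - 3*z) (M(z) = (z + 0)*(3 + z*(-3)) = z*(3 - 3*z))
B = -522 (B = 29*(3*3*(1 - 1*3)) = 29*(3*3*(1 - 3)) = 29*(3*3*(-2)) = 29*(-18) = -522)
(-5*(-6 - 7))*B = -5*(-6 - 7)*(-522) = -5*(-13)*(-522) = 65*(-522) = -33930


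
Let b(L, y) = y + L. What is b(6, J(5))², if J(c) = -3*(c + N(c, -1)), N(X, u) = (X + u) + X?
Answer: 1296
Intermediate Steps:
N(X, u) = u + 2*X
J(c) = 3 - 9*c (J(c) = -3*(c + (-1 + 2*c)) = -3*(-1 + 3*c) = 3 - 9*c)
b(L, y) = L + y
b(6, J(5))² = (6 + (3 - 9*5))² = (6 + (3 - 45))² = (6 - 42)² = (-36)² = 1296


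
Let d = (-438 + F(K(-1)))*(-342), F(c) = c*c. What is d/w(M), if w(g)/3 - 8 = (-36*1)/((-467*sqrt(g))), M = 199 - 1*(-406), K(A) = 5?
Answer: 3106090055145/527775299 - 1088371053*sqrt(5)/1055550598 ≈ 5882.9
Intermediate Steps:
M = 605 (M = 199 + 406 = 605)
F(c) = c**2
w(g) = 24 + 108/(467*sqrt(g)) (w(g) = 24 + 3*((-36*1)/((-467*sqrt(g)))) = 24 + 3*(-(-36)/(467*sqrt(g))) = 24 + 3*(36/(467*sqrt(g))) = 24 + 108/(467*sqrt(g)))
d = 141246 (d = (-438 + 5**2)*(-342) = (-438 + 25)*(-342) = -413*(-342) = 141246)
d/w(M) = 141246/(24 + 108/(467*sqrt(605))) = 141246/(24 + 108*(sqrt(5)/55)/467) = 141246/(24 + 108*sqrt(5)/25685)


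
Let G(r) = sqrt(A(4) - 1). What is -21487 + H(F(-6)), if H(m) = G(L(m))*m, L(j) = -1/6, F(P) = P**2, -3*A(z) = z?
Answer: -21487 + 12*I*sqrt(21) ≈ -21487.0 + 54.991*I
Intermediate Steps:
A(z) = -z/3
L(j) = -1/6 (L(j) = -1*1/6 = -1/6)
G(r) = I*sqrt(21)/3 (G(r) = sqrt(-1/3*4 - 1) = sqrt(-4/3 - 1) = sqrt(-7/3) = I*sqrt(21)/3)
H(m) = I*m*sqrt(21)/3 (H(m) = (I*sqrt(21)/3)*m = I*m*sqrt(21)/3)
-21487 + H(F(-6)) = -21487 + (1/3)*I*(-6)**2*sqrt(21) = -21487 + (1/3)*I*36*sqrt(21) = -21487 + 12*I*sqrt(21)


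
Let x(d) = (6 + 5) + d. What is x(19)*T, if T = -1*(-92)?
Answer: 2760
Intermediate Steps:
x(d) = 11 + d
T = 92
x(19)*T = (11 + 19)*92 = 30*92 = 2760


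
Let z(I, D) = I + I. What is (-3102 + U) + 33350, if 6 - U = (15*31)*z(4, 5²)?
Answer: 26534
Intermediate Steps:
z(I, D) = 2*I
U = -3714 (U = 6 - 15*31*2*4 = 6 - 465*8 = 6 - 1*3720 = 6 - 3720 = -3714)
(-3102 + U) + 33350 = (-3102 - 3714) + 33350 = -6816 + 33350 = 26534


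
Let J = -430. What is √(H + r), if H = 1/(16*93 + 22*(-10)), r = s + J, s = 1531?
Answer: √442553873/634 ≈ 33.181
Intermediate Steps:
r = 1101 (r = 1531 - 430 = 1101)
H = 1/1268 (H = 1/(1488 - 220) = 1/1268 ≈ 0.00078864)
√(H + r) = √(1/1268 + 1101) = √(1396069/1268) = √442553873/634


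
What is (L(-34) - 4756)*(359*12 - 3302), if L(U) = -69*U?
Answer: -2424460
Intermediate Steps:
(L(-34) - 4756)*(359*12 - 3302) = (-69*(-34) - 4756)*(359*12 - 3302) = (2346 - 4756)*(4308 - 3302) = -2410*1006 = -2424460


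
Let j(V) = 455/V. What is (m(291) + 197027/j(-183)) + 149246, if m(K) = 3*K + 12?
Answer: 32253664/455 ≈ 70887.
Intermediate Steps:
m(K) = 12 + 3*K
(m(291) + 197027/j(-183)) + 149246 = ((12 + 3*291) + 197027/((455/(-183)))) + 149246 = ((12 + 873) + 197027/((455*(-1/183)))) + 149246 = (885 + 197027/(-455/183)) + 149246 = (885 + 197027*(-183/455)) + 149246 = (885 - 36055941/455) + 149246 = -35653266/455 + 149246 = 32253664/455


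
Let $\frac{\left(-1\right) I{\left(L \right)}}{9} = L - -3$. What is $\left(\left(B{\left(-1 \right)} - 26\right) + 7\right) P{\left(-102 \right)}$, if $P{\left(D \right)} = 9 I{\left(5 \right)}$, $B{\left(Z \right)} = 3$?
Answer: $10368$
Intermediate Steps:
$I{\left(L \right)} = -27 - 9 L$ ($I{\left(L \right)} = - 9 \left(L - -3\right) = - 9 \left(L + 3\right) = - 9 \left(3 + L\right) = -27 - 9 L$)
$P{\left(D \right)} = -648$ ($P{\left(D \right)} = 9 \left(-27 - 45\right) = 9 \left(-72\right) = -648$)
$\left(\left(B{\left(-1 \right)} - 26\right) + 7\right) P{\left(-102 \right)} = \left(\left(3 - 26\right) + 7\right) \left(-648\right) = \left(-23 + 7\right) \left(-648\right) = \left(-16\right) \left(-648\right) = 10368$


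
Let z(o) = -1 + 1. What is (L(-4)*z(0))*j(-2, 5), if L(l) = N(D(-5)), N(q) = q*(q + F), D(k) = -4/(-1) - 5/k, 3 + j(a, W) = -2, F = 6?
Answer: 0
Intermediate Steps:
z(o) = 0
j(a, W) = -5 (j(a, W) = -3 - 2 = -5)
D(k) = 4 - 5/k (D(k) = -4*(-1) - 5/k = 4 - 5/k)
N(q) = q*(6 + q) (N(q) = q*(q + 6) = q*(6 + q))
L(l) = 55 (L(l) = (4 - 5/(-5))*(6 + (4 - 5/(-5))) = (4 - 5*(-1/5))*(6 + (4 - 5*(-1/5))) = (4 + 1)*(6 + (4 + 1)) = 5*(6 + 5) = 5*11 = 55)
(L(-4)*z(0))*j(-2, 5) = (55*0)*(-5) = 0*(-5) = 0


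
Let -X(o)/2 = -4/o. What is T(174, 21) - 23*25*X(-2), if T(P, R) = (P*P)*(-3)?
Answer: -88528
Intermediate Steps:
X(o) = 8/o (X(o) = -(-8)/o = 8/o)
T(P, R) = -3*P² (T(P, R) = P²*(-3) = -3*P²)
T(174, 21) - 23*25*X(-2) = -3*174² - 23*25*8/(-2) = -3*30276 - 575*8*(-½) = -90828 - 575*(-4) = -90828 - 1*(-2300) = -90828 + 2300 = -88528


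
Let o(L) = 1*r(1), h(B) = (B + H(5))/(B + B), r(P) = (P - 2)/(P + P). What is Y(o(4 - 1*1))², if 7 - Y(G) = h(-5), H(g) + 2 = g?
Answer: 1156/25 ≈ 46.240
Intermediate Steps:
H(g) = -2 + g
r(P) = (-2 + P)/(2*P) (r(P) = (-2 + P)/((2*P)) = (-2 + P)*(1/(2*P)) = (-2 + P)/(2*P))
h(B) = (3 + B)/(2*B) (h(B) = (B + (-2 + 5))/(B + B) = (B + 3)/((2*B)) = (3 + B)*(1/(2*B)) = (3 + B)/(2*B))
o(L) = -½ (o(L) = 1*((½)*(-2 + 1)/1) = 1*((½)*1*(-1)) = 1*(-½) = -½)
Y(G) = 34/5 (Y(G) = 7 - (3 - 5)/(2*(-5)) = 7 - (-1)*(-2)/(2*5) = 7 - 1*⅕ = 7 - ⅕ = 34/5)
Y(o(4 - 1*1))² = (34/5)² = 1156/25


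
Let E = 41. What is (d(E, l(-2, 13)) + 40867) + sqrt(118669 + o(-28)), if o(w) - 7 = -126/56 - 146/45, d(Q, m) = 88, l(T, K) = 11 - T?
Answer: 40955 + sqrt(106803455)/30 ≈ 41300.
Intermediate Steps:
o(w) = 271/180 (o(w) = 7 + (-126/56 - 146/45) = 7 + (-126*1/56 - 146*1/45) = 7 + (-9/4 - 146/45) = 7 - 989/180 = 271/180)
(d(E, l(-2, 13)) + 40867) + sqrt(118669 + o(-28)) = (88 + 40867) + sqrt(118669 + 271/180) = 40955 + sqrt(21360691/180) = 40955 + sqrt(106803455)/30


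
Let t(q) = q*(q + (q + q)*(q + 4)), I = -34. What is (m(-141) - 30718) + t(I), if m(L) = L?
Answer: -99063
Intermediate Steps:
t(q) = q*(q + 2*q*(4 + q)) (t(q) = q*(q + (2*q)*(4 + q)) = q*(q + 2*q*(4 + q)))
(m(-141) - 30718) + t(I) = (-141 - 30718) + (-34)²*(9 + 2*(-34)) = -30859 + 1156*(9 - 68) = -30859 + 1156*(-59) = -30859 - 68204 = -99063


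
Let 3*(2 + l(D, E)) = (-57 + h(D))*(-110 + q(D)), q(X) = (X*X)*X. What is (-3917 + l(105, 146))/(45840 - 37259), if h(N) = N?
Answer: 18516321/8581 ≈ 2157.8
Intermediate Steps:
q(X) = X³ (q(X) = X²*X = X³)
l(D, E) = -2 + (-110 + D³)*(-57 + D)/3 (l(D, E) = -2 + ((-57 + D)*(-110 + D³))/3 = -2 + ((-110 + D³)*(-57 + D))/3 = -2 + (-110 + D³)*(-57 + D)/3)
(-3917 + l(105, 146))/(45840 - 37259) = (-3917 + (2088 - 19*105³ - 110/3*105 + (⅓)*105⁴))/(45840 - 37259) = (-3917 + (2088 - 19*1157625 - 3850 + (⅓)*121550625))/8581 = (-3917 + (2088 - 21994875 - 3850 + 40516875))*(1/8581) = (-3917 + 18520238)*(1/8581) = 18516321*(1/8581) = 18516321/8581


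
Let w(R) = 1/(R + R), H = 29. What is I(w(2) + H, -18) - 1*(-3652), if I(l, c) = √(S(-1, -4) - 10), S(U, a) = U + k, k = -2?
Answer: 3652 + I*√13 ≈ 3652.0 + 3.6056*I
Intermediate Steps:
S(U, a) = -2 + U (S(U, a) = U - 2 = -2 + U)
w(R) = 1/(2*R)
I(l, c) = I*√13 (I(l, c) = √((-2 - 1) - 10) = √(-3 - 10) = √(-13) = I*√13)
I(w(2) + H, -18) - 1*(-3652) = I*√13 - 1*(-3652) = I*√13 + 3652 = 3652 + I*√13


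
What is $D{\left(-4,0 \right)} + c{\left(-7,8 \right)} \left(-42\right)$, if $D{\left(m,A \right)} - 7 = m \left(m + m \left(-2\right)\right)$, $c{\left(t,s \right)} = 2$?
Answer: $-93$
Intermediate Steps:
$D{\left(m,A \right)} = 7 - m^{2}$ ($D{\left(m,A \right)} = 7 + m \left(m + m \left(-2\right)\right) = 7 + m \left(m - 2 m\right) = 7 + m \left(- m\right) = 7 - m^{2}$)
$D{\left(-4,0 \right)} + c{\left(-7,8 \right)} \left(-42\right) = \left(7 - \left(-4\right)^{2}\right) + 2 \left(-42\right) = \left(7 - 16\right) - 84 = -9 - 84 = -93$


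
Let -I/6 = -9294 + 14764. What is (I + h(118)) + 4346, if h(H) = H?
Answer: -28356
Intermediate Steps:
I = -32820 (I = -6*(-9294 + 14764) = -6*5470 = -32820)
(I + h(118)) + 4346 = (-32820 + 118) + 4346 = -32702 + 4346 = -28356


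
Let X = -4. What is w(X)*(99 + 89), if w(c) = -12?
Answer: -2256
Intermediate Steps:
w(X)*(99 + 89) = -12*(99 + 89) = -12*188 = -2256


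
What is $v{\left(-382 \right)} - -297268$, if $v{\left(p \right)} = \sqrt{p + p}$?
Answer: $297268 + 2 i \sqrt{191} \approx 2.9727 \cdot 10^{5} + 27.641 i$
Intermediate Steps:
$v{\left(p \right)} = \sqrt{2} \sqrt{p}$ ($v{\left(p \right)} = \sqrt{2 p} = \sqrt{2} \sqrt{p}$)
$v{\left(-382 \right)} - -297268 = \sqrt{2} \sqrt{-382} - -297268 = \sqrt{2} i \sqrt{382} + 297268 = 2 i \sqrt{191} + 297268 = 297268 + 2 i \sqrt{191}$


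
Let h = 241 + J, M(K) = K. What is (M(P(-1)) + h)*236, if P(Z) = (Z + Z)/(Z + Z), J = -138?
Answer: 24544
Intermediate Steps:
P(Z) = 1 (P(Z) = (2*Z)/((2*Z)) = (2*Z)*(1/(2*Z)) = 1)
h = 103 (h = 241 - 138 = 103)
(M(P(-1)) + h)*236 = (1 + 103)*236 = 104*236 = 24544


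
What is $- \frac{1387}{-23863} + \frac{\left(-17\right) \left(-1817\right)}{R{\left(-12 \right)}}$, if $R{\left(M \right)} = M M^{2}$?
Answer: $- \frac{734707471}{41235264} \approx -17.817$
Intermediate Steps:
$R{\left(M \right)} = M^{3}$
$- \frac{1387}{-23863} + \frac{\left(-17\right) \left(-1817\right)}{R{\left(-12 \right)}} = - \frac{1387}{-23863} + \frac{\left(-17\right) \left(-1817\right)}{\left(-12\right)^{3}} = \left(-1387\right) \left(- \frac{1}{23863}\right) + \frac{30889}{-1728} = \frac{1387}{23863} + 30889 \left(- \frac{1}{1728}\right) = \frac{1387}{23863} - \frac{30889}{1728} = - \frac{734707471}{41235264}$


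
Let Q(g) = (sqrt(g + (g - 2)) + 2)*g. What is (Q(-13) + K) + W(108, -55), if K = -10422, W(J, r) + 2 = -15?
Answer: -10465 - 26*I*sqrt(7) ≈ -10465.0 - 68.79*I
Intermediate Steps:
W(J, r) = -17 (W(J, r) = -2 - 15 = -17)
Q(g) = g*(2 + sqrt(-2 + 2*g)) (Q(g) = (sqrt(g + (-2 + g)) + 2)*g = (sqrt(-2 + 2*g) + 2)*g = (2 + sqrt(-2 + 2*g))*g = g*(2 + sqrt(-2 + 2*g)))
(Q(-13) + K) + W(108, -55) = (-13*(2 + sqrt(-2 + 2*(-13))) - 10422) - 17 = (-13*(2 + sqrt(-2 - 26)) - 10422) - 17 = (-13*(2 + sqrt(-28)) - 10422) - 17 = (-13*(2 + 2*I*sqrt(7)) - 10422) - 17 = ((-26 - 26*I*sqrt(7)) - 10422) - 17 = (-10448 - 26*I*sqrt(7)) - 17 = -10465 - 26*I*sqrt(7)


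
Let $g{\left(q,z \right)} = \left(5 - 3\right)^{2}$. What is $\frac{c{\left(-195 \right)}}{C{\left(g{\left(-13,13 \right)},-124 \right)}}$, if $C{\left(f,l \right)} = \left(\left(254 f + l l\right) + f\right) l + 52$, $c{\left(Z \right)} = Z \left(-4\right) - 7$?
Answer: $- \frac{773}{2033052} \approx -0.00038022$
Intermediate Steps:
$g{\left(q,z \right)} = 4$ ($g{\left(q,z \right)} = 2^{2} = 4$)
$c{\left(Z \right)} = -7 - 4 Z$ ($c{\left(Z \right)} = - 4 Z - 7 = -7 - 4 Z$)
$C{\left(f,l \right)} = 52 + l \left(l^{2} + 255 f\right)$ ($C{\left(f,l \right)} = \left(\left(254 f + l^{2}\right) + f\right) l + 52 = \left(\left(l^{2} + 254 f\right) + f\right) l + 52 = \left(l^{2} + 255 f\right) l + 52 = l \left(l^{2} + 255 f\right) + 52 = 52 + l \left(l^{2} + 255 f\right)$)
$\frac{c{\left(-195 \right)}}{C{\left(g{\left(-13,13 \right)},-124 \right)}} = \frac{-7 - -780}{52 + \left(-124\right)^{3} + 255 \cdot 4 \left(-124\right)} = \frac{-7 + 780}{52 - 1906624 - 126480} = \frac{773}{-2033052} = 773 \left(- \frac{1}{2033052}\right) = - \frac{773}{2033052}$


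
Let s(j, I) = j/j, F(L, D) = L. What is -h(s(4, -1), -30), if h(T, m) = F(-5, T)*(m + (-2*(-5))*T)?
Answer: -100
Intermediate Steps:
s(j, I) = 1
h(T, m) = -50*T - 5*m (h(T, m) = -5*(m + (-2*(-5))*T) = -5*(m + 10*T) = -50*T - 5*m)
-h(s(4, -1), -30) = -(-50*1 - 5*(-30)) = -(-50 + 150) = -1*100 = -100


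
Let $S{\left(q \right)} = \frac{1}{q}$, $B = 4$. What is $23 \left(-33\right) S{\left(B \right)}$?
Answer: $- \frac{759}{4} \approx -189.75$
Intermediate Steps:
$23 \left(-33\right) S{\left(B \right)} = \frac{23 \left(-33\right)}{4} = \left(-759\right) \frac{1}{4} = - \frac{759}{4}$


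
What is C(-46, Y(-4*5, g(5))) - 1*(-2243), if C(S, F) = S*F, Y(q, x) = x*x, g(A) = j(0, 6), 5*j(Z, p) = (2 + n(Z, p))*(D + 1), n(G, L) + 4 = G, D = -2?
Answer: 55891/25 ≈ 2235.6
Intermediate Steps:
n(G, L) = -4 + G
j(Z, p) = ⅖ - Z/5 (j(Z, p) = ((2 + (-4 + Z))*(-2 + 1))/5 = ((-2 + Z)*(-1))/5 = (2 - Z)/5 = ⅖ - Z/5)
g(A) = ⅖ (g(A) = ⅖ - ⅕*0 = ⅖ + 0 = ⅖)
Y(q, x) = x²
C(S, F) = F*S
C(-46, Y(-4*5, g(5))) - 1*(-2243) = (⅖)²*(-46) - 1*(-2243) = (4/25)*(-46) + 2243 = -184/25 + 2243 = 55891/25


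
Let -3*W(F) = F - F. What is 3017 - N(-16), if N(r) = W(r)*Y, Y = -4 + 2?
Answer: 3017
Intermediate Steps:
W(F) = 0 (W(F) = -(F - F)/3 = -⅓*0 = 0)
Y = -2
N(r) = 0 (N(r) = 0*(-2) = 0)
3017 - N(-16) = 3017 - 1*0 = 3017 + 0 = 3017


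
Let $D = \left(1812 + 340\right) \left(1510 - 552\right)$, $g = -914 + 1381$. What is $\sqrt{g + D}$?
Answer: $\sqrt{2062083} \approx 1436.0$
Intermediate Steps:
$g = 467$
$D = 2061616$ ($D = 2152 \cdot 958 = 2061616$)
$\sqrt{g + D} = \sqrt{467 + 2061616} = \sqrt{2062083}$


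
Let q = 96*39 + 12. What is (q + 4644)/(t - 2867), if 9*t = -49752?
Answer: -1680/1679 ≈ -1.0006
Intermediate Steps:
t = -5528 (t = (⅑)*(-49752) = -5528)
q = 3756 (q = 3744 + 12 = 3756)
(q + 4644)/(t - 2867) = (3756 + 4644)/(-5528 - 2867) = 8400/(-8395) = 8400*(-1/8395) = -1680/1679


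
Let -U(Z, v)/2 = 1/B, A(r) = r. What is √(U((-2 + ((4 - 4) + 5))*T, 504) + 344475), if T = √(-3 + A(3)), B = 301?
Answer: √31209778873/301 ≈ 586.92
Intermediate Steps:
T = 0 (T = √(-3 + 3) = √0 = 0)
U(Z, v) = -2/301
√(U((-2 + ((4 - 4) + 5))*T, 504) + 344475) = √(-2/301 + 344475) = √(103686973/301) = √31209778873/301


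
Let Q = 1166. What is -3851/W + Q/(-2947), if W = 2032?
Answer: -13718209/5988304 ≈ -2.2908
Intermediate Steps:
-3851/W + Q/(-2947) = -3851/2032 + 1166/(-2947) = -3851*1/2032 + 1166*(-1/2947) = -3851/2032 - 1166/2947 = -13718209/5988304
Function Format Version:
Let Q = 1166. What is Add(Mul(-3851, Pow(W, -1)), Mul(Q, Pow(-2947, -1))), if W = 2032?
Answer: Rational(-13718209, 5988304) ≈ -2.2908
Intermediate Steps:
Add(Mul(-3851, Pow(W, -1)), Mul(Q, Pow(-2947, -1))) = Add(Mul(-3851, Pow(2032, -1)), Mul(1166, Pow(-2947, -1))) = Add(Mul(-3851, Rational(1, 2032)), Mul(1166, Rational(-1, 2947))) = Add(Rational(-3851, 2032), Rational(-1166, 2947)) = Rational(-13718209, 5988304)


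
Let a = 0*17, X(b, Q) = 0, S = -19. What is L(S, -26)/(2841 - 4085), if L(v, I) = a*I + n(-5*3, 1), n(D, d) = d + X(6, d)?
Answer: -1/1244 ≈ -0.00080386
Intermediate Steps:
n(D, d) = d (n(D, d) = d + 0 = d)
a = 0
L(v, I) = 1 (L(v, I) = 0*I + 1 = 0 + 1 = 1)
L(S, -26)/(2841 - 4085) = 1/(2841 - 4085) = 1/(-1244) = 1*(-1/1244) = -1/1244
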